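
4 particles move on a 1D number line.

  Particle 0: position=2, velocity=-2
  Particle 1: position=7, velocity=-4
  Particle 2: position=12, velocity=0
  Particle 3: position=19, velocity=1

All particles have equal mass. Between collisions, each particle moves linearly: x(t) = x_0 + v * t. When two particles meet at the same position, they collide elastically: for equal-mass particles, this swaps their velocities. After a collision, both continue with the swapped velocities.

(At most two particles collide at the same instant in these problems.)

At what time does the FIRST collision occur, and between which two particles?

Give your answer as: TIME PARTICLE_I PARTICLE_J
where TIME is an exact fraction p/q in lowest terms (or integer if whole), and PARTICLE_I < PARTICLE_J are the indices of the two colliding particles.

Pair (0,1): pos 2,7 vel -2,-4 -> gap=5, closing at 2/unit, collide at t=5/2
Pair (1,2): pos 7,12 vel -4,0 -> not approaching (rel speed -4 <= 0)
Pair (2,3): pos 12,19 vel 0,1 -> not approaching (rel speed -1 <= 0)
Earliest collision: t=5/2 between 0 and 1

Answer: 5/2 0 1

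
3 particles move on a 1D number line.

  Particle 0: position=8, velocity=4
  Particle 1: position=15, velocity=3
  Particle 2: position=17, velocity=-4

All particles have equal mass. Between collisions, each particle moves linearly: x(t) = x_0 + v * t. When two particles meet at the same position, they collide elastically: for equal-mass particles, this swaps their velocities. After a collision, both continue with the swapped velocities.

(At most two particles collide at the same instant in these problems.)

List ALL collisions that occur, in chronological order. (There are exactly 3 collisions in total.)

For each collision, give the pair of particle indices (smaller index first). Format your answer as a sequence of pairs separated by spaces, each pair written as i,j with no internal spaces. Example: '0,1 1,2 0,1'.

Collision at t=2/7: particles 1 and 2 swap velocities; positions: p0=64/7 p1=111/7 p2=111/7; velocities now: v0=4 v1=-4 v2=3
Collision at t=9/8: particles 0 and 1 swap velocities; positions: p0=25/2 p1=25/2 p2=147/8; velocities now: v0=-4 v1=4 v2=3
Collision at t=7: particles 1 and 2 swap velocities; positions: p0=-11 p1=36 p2=36; velocities now: v0=-4 v1=3 v2=4

Answer: 1,2 0,1 1,2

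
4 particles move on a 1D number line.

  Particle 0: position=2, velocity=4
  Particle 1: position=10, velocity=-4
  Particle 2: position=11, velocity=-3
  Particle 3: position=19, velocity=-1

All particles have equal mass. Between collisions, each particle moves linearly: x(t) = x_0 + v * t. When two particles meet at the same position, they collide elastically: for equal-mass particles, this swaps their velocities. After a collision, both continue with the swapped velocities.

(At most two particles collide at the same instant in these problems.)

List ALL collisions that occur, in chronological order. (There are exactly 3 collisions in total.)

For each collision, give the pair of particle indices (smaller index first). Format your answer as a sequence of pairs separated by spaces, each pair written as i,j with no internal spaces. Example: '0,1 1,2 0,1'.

Collision at t=1: particles 0 and 1 swap velocities; positions: p0=6 p1=6 p2=8 p3=18; velocities now: v0=-4 v1=4 v2=-3 v3=-1
Collision at t=9/7: particles 1 and 2 swap velocities; positions: p0=34/7 p1=50/7 p2=50/7 p3=124/7; velocities now: v0=-4 v1=-3 v2=4 v3=-1
Collision at t=17/5: particles 2 and 3 swap velocities; positions: p0=-18/5 p1=4/5 p2=78/5 p3=78/5; velocities now: v0=-4 v1=-3 v2=-1 v3=4

Answer: 0,1 1,2 2,3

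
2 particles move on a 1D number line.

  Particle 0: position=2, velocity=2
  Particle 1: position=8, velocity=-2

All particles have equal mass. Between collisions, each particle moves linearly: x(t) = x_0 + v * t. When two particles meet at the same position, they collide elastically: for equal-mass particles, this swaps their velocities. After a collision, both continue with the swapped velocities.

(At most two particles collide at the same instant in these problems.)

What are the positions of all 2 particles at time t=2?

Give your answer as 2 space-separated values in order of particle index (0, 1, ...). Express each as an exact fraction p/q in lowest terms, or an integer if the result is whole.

Answer: 4 6

Derivation:
Collision at t=3/2: particles 0 and 1 swap velocities; positions: p0=5 p1=5; velocities now: v0=-2 v1=2
Advance to t=2 (no further collisions before then); velocities: v0=-2 v1=2; positions = 4 6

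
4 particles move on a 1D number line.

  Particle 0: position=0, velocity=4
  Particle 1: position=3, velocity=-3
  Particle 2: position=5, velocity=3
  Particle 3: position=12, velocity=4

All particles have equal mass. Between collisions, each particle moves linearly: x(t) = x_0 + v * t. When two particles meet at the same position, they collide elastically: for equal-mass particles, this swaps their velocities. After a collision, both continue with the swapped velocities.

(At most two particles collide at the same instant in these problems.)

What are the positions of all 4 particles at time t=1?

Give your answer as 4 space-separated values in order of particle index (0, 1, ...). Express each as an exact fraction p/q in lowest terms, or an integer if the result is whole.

Collision at t=3/7: particles 0 and 1 swap velocities; positions: p0=12/7 p1=12/7 p2=44/7 p3=96/7; velocities now: v0=-3 v1=4 v2=3 v3=4
Advance to t=1 (no further collisions before then); velocities: v0=-3 v1=4 v2=3 v3=4; positions = 0 4 8 16

Answer: 0 4 8 16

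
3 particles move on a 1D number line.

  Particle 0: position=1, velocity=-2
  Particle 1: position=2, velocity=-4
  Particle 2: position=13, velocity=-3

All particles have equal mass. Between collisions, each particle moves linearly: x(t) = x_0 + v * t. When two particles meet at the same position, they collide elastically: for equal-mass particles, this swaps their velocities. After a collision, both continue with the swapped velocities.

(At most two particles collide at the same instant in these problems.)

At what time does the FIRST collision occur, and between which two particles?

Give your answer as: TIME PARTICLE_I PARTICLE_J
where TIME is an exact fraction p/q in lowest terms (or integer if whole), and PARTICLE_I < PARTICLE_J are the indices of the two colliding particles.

Pair (0,1): pos 1,2 vel -2,-4 -> gap=1, closing at 2/unit, collide at t=1/2
Pair (1,2): pos 2,13 vel -4,-3 -> not approaching (rel speed -1 <= 0)
Earliest collision: t=1/2 between 0 and 1

Answer: 1/2 0 1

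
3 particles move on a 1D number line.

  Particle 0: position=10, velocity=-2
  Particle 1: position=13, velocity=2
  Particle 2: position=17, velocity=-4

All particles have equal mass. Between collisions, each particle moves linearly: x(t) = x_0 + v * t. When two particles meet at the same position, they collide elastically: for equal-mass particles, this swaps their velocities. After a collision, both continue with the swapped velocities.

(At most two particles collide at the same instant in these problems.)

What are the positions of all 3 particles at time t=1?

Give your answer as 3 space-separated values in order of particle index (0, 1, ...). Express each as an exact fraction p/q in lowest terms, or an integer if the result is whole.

Collision at t=2/3: particles 1 and 2 swap velocities; positions: p0=26/3 p1=43/3 p2=43/3; velocities now: v0=-2 v1=-4 v2=2
Advance to t=1 (no further collisions before then); velocities: v0=-2 v1=-4 v2=2; positions = 8 13 15

Answer: 8 13 15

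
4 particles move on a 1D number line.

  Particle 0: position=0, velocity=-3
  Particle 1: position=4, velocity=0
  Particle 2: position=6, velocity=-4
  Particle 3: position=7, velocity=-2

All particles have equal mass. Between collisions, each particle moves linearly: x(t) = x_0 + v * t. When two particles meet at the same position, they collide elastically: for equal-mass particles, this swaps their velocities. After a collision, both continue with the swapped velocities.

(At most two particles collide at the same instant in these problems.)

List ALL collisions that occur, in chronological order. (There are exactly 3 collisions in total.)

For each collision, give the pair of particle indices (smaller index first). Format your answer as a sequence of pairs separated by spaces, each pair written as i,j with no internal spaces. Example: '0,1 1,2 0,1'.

Answer: 1,2 2,3 0,1

Derivation:
Collision at t=1/2: particles 1 and 2 swap velocities; positions: p0=-3/2 p1=4 p2=4 p3=6; velocities now: v0=-3 v1=-4 v2=0 v3=-2
Collision at t=3/2: particles 2 and 3 swap velocities; positions: p0=-9/2 p1=0 p2=4 p3=4; velocities now: v0=-3 v1=-4 v2=-2 v3=0
Collision at t=6: particles 0 and 1 swap velocities; positions: p0=-18 p1=-18 p2=-5 p3=4; velocities now: v0=-4 v1=-3 v2=-2 v3=0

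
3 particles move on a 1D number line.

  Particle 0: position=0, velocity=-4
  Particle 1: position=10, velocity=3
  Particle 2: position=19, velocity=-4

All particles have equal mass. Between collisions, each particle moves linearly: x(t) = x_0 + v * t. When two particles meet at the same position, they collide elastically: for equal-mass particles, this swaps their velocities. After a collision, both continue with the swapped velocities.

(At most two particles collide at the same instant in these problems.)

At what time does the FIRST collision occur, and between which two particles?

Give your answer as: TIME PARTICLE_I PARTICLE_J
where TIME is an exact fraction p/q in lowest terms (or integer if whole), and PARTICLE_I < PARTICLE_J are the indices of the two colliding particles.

Answer: 9/7 1 2

Derivation:
Pair (0,1): pos 0,10 vel -4,3 -> not approaching (rel speed -7 <= 0)
Pair (1,2): pos 10,19 vel 3,-4 -> gap=9, closing at 7/unit, collide at t=9/7
Earliest collision: t=9/7 between 1 and 2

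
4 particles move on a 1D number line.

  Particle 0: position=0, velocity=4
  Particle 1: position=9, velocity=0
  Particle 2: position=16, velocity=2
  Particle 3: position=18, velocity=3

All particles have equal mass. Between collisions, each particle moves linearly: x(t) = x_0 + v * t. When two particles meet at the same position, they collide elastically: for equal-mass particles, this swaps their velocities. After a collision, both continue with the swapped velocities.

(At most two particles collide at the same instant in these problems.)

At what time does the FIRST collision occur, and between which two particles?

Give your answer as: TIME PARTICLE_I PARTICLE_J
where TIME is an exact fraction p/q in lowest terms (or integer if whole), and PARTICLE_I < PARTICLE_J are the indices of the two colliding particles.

Pair (0,1): pos 0,9 vel 4,0 -> gap=9, closing at 4/unit, collide at t=9/4
Pair (1,2): pos 9,16 vel 0,2 -> not approaching (rel speed -2 <= 0)
Pair (2,3): pos 16,18 vel 2,3 -> not approaching (rel speed -1 <= 0)
Earliest collision: t=9/4 between 0 and 1

Answer: 9/4 0 1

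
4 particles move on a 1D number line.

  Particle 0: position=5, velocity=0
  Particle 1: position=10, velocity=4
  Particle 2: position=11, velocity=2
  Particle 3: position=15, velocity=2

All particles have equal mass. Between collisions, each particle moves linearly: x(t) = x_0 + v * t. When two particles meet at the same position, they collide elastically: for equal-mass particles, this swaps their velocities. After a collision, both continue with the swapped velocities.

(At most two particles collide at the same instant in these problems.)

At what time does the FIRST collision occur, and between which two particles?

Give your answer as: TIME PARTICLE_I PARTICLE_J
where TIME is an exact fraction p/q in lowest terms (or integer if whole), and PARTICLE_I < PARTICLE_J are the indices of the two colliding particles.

Pair (0,1): pos 5,10 vel 0,4 -> not approaching (rel speed -4 <= 0)
Pair (1,2): pos 10,11 vel 4,2 -> gap=1, closing at 2/unit, collide at t=1/2
Pair (2,3): pos 11,15 vel 2,2 -> not approaching (rel speed 0 <= 0)
Earliest collision: t=1/2 between 1 and 2

Answer: 1/2 1 2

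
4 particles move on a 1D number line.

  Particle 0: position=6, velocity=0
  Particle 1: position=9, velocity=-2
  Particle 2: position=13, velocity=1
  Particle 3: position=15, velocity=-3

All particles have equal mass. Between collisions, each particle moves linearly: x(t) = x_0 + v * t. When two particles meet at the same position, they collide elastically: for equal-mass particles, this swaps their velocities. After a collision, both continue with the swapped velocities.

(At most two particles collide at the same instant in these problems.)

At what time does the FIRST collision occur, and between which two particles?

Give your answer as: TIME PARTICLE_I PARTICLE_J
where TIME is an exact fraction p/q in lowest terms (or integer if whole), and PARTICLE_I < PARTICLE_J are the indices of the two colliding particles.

Pair (0,1): pos 6,9 vel 0,-2 -> gap=3, closing at 2/unit, collide at t=3/2
Pair (1,2): pos 9,13 vel -2,1 -> not approaching (rel speed -3 <= 0)
Pair (2,3): pos 13,15 vel 1,-3 -> gap=2, closing at 4/unit, collide at t=1/2
Earliest collision: t=1/2 between 2 and 3

Answer: 1/2 2 3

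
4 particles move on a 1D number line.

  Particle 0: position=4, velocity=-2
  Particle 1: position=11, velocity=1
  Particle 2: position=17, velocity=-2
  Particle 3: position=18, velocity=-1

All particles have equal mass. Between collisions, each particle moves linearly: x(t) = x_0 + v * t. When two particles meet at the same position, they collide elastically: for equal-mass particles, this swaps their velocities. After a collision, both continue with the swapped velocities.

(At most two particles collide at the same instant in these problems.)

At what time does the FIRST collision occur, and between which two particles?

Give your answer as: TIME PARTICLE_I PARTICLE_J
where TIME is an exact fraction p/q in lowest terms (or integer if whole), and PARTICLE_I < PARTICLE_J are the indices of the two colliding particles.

Answer: 2 1 2

Derivation:
Pair (0,1): pos 4,11 vel -2,1 -> not approaching (rel speed -3 <= 0)
Pair (1,2): pos 11,17 vel 1,-2 -> gap=6, closing at 3/unit, collide at t=2
Pair (2,3): pos 17,18 vel -2,-1 -> not approaching (rel speed -1 <= 0)
Earliest collision: t=2 between 1 and 2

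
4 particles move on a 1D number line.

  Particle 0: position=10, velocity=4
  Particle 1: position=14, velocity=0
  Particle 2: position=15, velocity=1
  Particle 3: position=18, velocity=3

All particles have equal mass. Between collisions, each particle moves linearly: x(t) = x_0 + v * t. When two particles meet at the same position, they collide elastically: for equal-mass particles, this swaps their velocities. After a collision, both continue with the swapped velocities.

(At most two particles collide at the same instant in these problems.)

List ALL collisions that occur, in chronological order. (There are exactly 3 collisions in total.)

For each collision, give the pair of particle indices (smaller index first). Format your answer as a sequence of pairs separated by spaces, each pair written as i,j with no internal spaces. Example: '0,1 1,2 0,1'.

Collision at t=1: particles 0 and 1 swap velocities; positions: p0=14 p1=14 p2=16 p3=21; velocities now: v0=0 v1=4 v2=1 v3=3
Collision at t=5/3: particles 1 and 2 swap velocities; positions: p0=14 p1=50/3 p2=50/3 p3=23; velocities now: v0=0 v1=1 v2=4 v3=3
Collision at t=8: particles 2 and 3 swap velocities; positions: p0=14 p1=23 p2=42 p3=42; velocities now: v0=0 v1=1 v2=3 v3=4

Answer: 0,1 1,2 2,3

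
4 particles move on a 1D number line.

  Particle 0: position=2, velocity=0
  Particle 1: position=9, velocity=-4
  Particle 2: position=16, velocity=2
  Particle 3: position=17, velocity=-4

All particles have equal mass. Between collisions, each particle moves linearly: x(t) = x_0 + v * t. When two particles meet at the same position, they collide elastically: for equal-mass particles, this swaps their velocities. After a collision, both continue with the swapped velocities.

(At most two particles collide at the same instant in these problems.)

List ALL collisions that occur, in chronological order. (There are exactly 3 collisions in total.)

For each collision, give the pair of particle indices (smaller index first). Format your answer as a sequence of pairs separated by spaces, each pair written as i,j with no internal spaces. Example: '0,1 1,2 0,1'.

Answer: 2,3 0,1 1,2

Derivation:
Collision at t=1/6: particles 2 and 3 swap velocities; positions: p0=2 p1=25/3 p2=49/3 p3=49/3; velocities now: v0=0 v1=-4 v2=-4 v3=2
Collision at t=7/4: particles 0 and 1 swap velocities; positions: p0=2 p1=2 p2=10 p3=39/2; velocities now: v0=-4 v1=0 v2=-4 v3=2
Collision at t=15/4: particles 1 and 2 swap velocities; positions: p0=-6 p1=2 p2=2 p3=47/2; velocities now: v0=-4 v1=-4 v2=0 v3=2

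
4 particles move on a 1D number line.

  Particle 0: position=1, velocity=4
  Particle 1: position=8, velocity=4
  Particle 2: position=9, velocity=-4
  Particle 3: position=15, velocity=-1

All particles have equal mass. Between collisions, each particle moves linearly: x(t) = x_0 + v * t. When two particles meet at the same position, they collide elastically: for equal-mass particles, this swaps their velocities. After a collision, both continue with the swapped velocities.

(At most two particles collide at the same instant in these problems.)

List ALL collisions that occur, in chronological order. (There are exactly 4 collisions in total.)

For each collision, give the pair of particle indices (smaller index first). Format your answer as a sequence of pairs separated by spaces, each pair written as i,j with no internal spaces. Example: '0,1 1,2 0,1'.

Answer: 1,2 0,1 2,3 1,2

Derivation:
Collision at t=1/8: particles 1 and 2 swap velocities; positions: p0=3/2 p1=17/2 p2=17/2 p3=119/8; velocities now: v0=4 v1=-4 v2=4 v3=-1
Collision at t=1: particles 0 and 1 swap velocities; positions: p0=5 p1=5 p2=12 p3=14; velocities now: v0=-4 v1=4 v2=4 v3=-1
Collision at t=7/5: particles 2 and 3 swap velocities; positions: p0=17/5 p1=33/5 p2=68/5 p3=68/5; velocities now: v0=-4 v1=4 v2=-1 v3=4
Collision at t=14/5: particles 1 and 2 swap velocities; positions: p0=-11/5 p1=61/5 p2=61/5 p3=96/5; velocities now: v0=-4 v1=-1 v2=4 v3=4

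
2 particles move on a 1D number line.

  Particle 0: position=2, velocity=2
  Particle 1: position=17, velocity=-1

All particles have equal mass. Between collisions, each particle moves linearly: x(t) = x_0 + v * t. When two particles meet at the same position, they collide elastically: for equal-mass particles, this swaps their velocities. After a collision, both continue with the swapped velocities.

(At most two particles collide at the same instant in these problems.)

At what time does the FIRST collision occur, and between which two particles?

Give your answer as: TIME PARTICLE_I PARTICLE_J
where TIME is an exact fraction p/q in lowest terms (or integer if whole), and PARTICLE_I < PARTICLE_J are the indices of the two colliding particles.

Pair (0,1): pos 2,17 vel 2,-1 -> gap=15, closing at 3/unit, collide at t=5
Earliest collision: t=5 between 0 and 1

Answer: 5 0 1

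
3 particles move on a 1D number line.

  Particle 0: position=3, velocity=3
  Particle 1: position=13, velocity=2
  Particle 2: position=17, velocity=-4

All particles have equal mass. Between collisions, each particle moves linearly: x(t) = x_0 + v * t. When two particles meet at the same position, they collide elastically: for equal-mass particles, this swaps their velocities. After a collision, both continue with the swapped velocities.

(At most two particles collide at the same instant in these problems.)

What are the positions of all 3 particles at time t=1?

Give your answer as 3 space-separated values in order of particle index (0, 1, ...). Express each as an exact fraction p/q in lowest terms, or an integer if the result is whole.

Answer: 6 13 15

Derivation:
Collision at t=2/3: particles 1 and 2 swap velocities; positions: p0=5 p1=43/3 p2=43/3; velocities now: v0=3 v1=-4 v2=2
Advance to t=1 (no further collisions before then); velocities: v0=3 v1=-4 v2=2; positions = 6 13 15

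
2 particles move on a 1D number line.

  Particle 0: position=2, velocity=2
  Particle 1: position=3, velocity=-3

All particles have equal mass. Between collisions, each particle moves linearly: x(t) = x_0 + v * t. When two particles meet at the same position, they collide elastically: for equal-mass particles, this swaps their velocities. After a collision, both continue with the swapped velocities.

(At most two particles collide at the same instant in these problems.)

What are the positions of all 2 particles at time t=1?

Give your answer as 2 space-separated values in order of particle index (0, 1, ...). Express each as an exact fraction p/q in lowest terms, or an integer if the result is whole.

Answer: 0 4

Derivation:
Collision at t=1/5: particles 0 and 1 swap velocities; positions: p0=12/5 p1=12/5; velocities now: v0=-3 v1=2
Advance to t=1 (no further collisions before then); velocities: v0=-3 v1=2; positions = 0 4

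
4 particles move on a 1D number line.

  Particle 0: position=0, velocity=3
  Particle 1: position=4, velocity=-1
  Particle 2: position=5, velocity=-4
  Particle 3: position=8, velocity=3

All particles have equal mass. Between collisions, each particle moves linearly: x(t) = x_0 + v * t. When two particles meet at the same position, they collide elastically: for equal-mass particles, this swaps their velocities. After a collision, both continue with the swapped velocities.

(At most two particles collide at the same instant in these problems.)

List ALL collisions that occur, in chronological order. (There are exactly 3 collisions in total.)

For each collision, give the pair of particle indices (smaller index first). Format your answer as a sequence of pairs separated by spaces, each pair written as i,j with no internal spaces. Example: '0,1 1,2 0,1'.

Collision at t=1/3: particles 1 and 2 swap velocities; positions: p0=1 p1=11/3 p2=11/3 p3=9; velocities now: v0=3 v1=-4 v2=-1 v3=3
Collision at t=5/7: particles 0 and 1 swap velocities; positions: p0=15/7 p1=15/7 p2=23/7 p3=71/7; velocities now: v0=-4 v1=3 v2=-1 v3=3
Collision at t=1: particles 1 and 2 swap velocities; positions: p0=1 p1=3 p2=3 p3=11; velocities now: v0=-4 v1=-1 v2=3 v3=3

Answer: 1,2 0,1 1,2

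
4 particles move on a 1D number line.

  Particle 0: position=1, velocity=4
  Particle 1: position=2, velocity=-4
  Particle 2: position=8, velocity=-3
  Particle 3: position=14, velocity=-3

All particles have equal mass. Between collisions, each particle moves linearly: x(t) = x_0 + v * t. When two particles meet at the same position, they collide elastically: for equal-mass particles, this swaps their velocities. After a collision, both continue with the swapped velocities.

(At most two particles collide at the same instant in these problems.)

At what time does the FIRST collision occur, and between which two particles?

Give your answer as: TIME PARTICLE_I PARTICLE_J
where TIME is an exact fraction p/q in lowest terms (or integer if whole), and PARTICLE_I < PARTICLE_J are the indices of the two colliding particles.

Pair (0,1): pos 1,2 vel 4,-4 -> gap=1, closing at 8/unit, collide at t=1/8
Pair (1,2): pos 2,8 vel -4,-3 -> not approaching (rel speed -1 <= 0)
Pair (2,3): pos 8,14 vel -3,-3 -> not approaching (rel speed 0 <= 0)
Earliest collision: t=1/8 between 0 and 1

Answer: 1/8 0 1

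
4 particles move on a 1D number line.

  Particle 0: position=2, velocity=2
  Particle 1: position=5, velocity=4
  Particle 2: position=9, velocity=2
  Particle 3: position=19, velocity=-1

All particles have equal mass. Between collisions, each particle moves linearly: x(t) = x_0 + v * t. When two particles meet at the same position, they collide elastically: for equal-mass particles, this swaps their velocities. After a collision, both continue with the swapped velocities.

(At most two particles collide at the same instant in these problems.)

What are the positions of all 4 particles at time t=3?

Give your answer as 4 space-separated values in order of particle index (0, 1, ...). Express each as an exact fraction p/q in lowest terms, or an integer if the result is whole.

Collision at t=2: particles 1 and 2 swap velocities; positions: p0=6 p1=13 p2=13 p3=17; velocities now: v0=2 v1=2 v2=4 v3=-1
Collision at t=14/5: particles 2 and 3 swap velocities; positions: p0=38/5 p1=73/5 p2=81/5 p3=81/5; velocities now: v0=2 v1=2 v2=-1 v3=4
Advance to t=3 (no further collisions before then); velocities: v0=2 v1=2 v2=-1 v3=4; positions = 8 15 16 17

Answer: 8 15 16 17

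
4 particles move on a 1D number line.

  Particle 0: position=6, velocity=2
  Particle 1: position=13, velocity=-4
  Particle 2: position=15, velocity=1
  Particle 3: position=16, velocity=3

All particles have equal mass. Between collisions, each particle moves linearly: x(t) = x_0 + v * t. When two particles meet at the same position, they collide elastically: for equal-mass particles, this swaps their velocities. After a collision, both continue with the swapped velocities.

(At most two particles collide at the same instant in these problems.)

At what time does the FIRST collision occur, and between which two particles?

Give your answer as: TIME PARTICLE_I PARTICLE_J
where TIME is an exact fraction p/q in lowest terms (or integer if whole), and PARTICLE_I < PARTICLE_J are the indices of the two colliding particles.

Pair (0,1): pos 6,13 vel 2,-4 -> gap=7, closing at 6/unit, collide at t=7/6
Pair (1,2): pos 13,15 vel -4,1 -> not approaching (rel speed -5 <= 0)
Pair (2,3): pos 15,16 vel 1,3 -> not approaching (rel speed -2 <= 0)
Earliest collision: t=7/6 between 0 and 1

Answer: 7/6 0 1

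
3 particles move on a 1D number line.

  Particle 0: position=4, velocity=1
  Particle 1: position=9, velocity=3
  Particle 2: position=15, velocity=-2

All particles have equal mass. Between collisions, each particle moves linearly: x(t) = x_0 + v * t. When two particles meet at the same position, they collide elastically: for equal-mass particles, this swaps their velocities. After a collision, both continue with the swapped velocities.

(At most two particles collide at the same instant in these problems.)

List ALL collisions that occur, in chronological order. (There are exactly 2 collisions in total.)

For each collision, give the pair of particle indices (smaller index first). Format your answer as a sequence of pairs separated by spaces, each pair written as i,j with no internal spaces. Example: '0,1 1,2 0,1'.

Answer: 1,2 0,1

Derivation:
Collision at t=6/5: particles 1 and 2 swap velocities; positions: p0=26/5 p1=63/5 p2=63/5; velocities now: v0=1 v1=-2 v2=3
Collision at t=11/3: particles 0 and 1 swap velocities; positions: p0=23/3 p1=23/3 p2=20; velocities now: v0=-2 v1=1 v2=3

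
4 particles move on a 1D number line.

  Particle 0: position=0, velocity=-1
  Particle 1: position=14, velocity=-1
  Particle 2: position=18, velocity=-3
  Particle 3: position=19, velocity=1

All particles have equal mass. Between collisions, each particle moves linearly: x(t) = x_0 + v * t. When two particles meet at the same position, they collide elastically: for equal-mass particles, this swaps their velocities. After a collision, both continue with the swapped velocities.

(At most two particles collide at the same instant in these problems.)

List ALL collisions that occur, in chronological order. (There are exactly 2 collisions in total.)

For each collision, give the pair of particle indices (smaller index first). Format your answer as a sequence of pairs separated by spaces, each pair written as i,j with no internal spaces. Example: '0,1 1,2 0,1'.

Collision at t=2: particles 1 and 2 swap velocities; positions: p0=-2 p1=12 p2=12 p3=21; velocities now: v0=-1 v1=-3 v2=-1 v3=1
Collision at t=9: particles 0 and 1 swap velocities; positions: p0=-9 p1=-9 p2=5 p3=28; velocities now: v0=-3 v1=-1 v2=-1 v3=1

Answer: 1,2 0,1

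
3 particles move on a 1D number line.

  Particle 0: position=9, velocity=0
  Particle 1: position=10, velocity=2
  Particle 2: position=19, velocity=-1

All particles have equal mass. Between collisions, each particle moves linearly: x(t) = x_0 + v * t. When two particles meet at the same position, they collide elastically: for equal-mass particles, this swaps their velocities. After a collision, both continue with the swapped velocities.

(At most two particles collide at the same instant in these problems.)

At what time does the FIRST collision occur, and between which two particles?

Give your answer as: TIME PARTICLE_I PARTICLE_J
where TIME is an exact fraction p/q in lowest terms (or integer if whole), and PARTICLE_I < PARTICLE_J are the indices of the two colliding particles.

Answer: 3 1 2

Derivation:
Pair (0,1): pos 9,10 vel 0,2 -> not approaching (rel speed -2 <= 0)
Pair (1,2): pos 10,19 vel 2,-1 -> gap=9, closing at 3/unit, collide at t=3
Earliest collision: t=3 between 1 and 2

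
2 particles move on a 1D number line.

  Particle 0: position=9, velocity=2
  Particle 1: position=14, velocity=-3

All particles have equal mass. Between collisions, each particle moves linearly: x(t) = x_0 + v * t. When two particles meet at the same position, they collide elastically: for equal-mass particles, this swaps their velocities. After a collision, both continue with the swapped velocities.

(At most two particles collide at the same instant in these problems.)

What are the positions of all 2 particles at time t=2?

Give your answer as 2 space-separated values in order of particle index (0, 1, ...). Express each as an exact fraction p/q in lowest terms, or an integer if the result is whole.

Answer: 8 13

Derivation:
Collision at t=1: particles 0 and 1 swap velocities; positions: p0=11 p1=11; velocities now: v0=-3 v1=2
Advance to t=2 (no further collisions before then); velocities: v0=-3 v1=2; positions = 8 13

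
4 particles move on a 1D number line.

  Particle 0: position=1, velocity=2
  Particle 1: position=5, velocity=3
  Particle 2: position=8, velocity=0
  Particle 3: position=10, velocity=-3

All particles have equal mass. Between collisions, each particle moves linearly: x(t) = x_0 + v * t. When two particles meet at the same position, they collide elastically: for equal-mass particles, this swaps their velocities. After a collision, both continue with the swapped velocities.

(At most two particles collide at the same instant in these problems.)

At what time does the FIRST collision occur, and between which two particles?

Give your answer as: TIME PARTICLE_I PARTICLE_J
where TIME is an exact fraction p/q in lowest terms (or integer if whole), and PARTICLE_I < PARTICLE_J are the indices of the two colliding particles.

Pair (0,1): pos 1,5 vel 2,3 -> not approaching (rel speed -1 <= 0)
Pair (1,2): pos 5,8 vel 3,0 -> gap=3, closing at 3/unit, collide at t=1
Pair (2,3): pos 8,10 vel 0,-3 -> gap=2, closing at 3/unit, collide at t=2/3
Earliest collision: t=2/3 between 2 and 3

Answer: 2/3 2 3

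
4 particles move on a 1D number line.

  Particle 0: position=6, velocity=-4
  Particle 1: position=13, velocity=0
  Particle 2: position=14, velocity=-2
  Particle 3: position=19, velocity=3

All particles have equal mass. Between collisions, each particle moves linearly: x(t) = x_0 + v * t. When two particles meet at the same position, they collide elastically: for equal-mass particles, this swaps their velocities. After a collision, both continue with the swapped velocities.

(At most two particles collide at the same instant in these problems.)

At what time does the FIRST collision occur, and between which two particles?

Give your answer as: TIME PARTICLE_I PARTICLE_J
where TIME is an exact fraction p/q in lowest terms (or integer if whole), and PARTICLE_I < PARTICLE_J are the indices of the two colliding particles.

Pair (0,1): pos 6,13 vel -4,0 -> not approaching (rel speed -4 <= 0)
Pair (1,2): pos 13,14 vel 0,-2 -> gap=1, closing at 2/unit, collide at t=1/2
Pair (2,3): pos 14,19 vel -2,3 -> not approaching (rel speed -5 <= 0)
Earliest collision: t=1/2 between 1 and 2

Answer: 1/2 1 2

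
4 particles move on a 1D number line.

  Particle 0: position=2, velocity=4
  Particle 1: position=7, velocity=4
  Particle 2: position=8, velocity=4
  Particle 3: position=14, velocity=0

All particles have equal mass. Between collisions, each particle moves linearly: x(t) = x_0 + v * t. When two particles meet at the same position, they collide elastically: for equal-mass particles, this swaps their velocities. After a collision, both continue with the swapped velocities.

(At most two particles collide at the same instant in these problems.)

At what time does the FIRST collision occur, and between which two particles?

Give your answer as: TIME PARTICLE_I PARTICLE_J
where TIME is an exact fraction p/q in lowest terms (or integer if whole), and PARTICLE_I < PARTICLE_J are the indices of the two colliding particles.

Answer: 3/2 2 3

Derivation:
Pair (0,1): pos 2,7 vel 4,4 -> not approaching (rel speed 0 <= 0)
Pair (1,2): pos 7,8 vel 4,4 -> not approaching (rel speed 0 <= 0)
Pair (2,3): pos 8,14 vel 4,0 -> gap=6, closing at 4/unit, collide at t=3/2
Earliest collision: t=3/2 between 2 and 3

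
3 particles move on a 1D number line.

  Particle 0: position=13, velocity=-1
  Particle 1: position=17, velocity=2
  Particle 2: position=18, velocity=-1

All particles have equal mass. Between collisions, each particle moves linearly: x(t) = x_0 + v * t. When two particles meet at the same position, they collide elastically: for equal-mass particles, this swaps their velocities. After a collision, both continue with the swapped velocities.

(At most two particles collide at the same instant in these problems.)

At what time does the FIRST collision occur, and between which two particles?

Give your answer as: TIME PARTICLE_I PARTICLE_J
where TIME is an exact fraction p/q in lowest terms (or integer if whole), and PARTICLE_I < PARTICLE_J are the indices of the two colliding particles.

Pair (0,1): pos 13,17 vel -1,2 -> not approaching (rel speed -3 <= 0)
Pair (1,2): pos 17,18 vel 2,-1 -> gap=1, closing at 3/unit, collide at t=1/3
Earliest collision: t=1/3 between 1 and 2

Answer: 1/3 1 2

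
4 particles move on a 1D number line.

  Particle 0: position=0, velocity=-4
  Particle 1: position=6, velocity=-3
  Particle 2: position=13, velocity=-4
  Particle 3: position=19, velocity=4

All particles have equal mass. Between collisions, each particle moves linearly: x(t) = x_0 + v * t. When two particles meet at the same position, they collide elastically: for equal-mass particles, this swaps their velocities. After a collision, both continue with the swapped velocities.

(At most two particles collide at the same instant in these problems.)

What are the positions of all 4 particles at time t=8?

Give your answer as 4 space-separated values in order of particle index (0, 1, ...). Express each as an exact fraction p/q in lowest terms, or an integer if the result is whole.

Collision at t=7: particles 1 and 2 swap velocities; positions: p0=-28 p1=-15 p2=-15 p3=47; velocities now: v0=-4 v1=-4 v2=-3 v3=4
Advance to t=8 (no further collisions before then); velocities: v0=-4 v1=-4 v2=-3 v3=4; positions = -32 -19 -18 51

Answer: -32 -19 -18 51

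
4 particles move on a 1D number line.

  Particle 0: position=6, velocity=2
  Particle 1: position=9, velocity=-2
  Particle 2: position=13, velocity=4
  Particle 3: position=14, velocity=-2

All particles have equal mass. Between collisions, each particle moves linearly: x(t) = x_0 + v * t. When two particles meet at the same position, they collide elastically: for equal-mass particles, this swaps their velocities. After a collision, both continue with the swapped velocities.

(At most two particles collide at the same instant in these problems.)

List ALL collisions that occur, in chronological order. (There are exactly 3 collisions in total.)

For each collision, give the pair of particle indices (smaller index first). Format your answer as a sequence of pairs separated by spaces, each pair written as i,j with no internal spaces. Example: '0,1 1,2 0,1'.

Answer: 2,3 0,1 1,2

Derivation:
Collision at t=1/6: particles 2 and 3 swap velocities; positions: p0=19/3 p1=26/3 p2=41/3 p3=41/3; velocities now: v0=2 v1=-2 v2=-2 v3=4
Collision at t=3/4: particles 0 and 1 swap velocities; positions: p0=15/2 p1=15/2 p2=25/2 p3=16; velocities now: v0=-2 v1=2 v2=-2 v3=4
Collision at t=2: particles 1 and 2 swap velocities; positions: p0=5 p1=10 p2=10 p3=21; velocities now: v0=-2 v1=-2 v2=2 v3=4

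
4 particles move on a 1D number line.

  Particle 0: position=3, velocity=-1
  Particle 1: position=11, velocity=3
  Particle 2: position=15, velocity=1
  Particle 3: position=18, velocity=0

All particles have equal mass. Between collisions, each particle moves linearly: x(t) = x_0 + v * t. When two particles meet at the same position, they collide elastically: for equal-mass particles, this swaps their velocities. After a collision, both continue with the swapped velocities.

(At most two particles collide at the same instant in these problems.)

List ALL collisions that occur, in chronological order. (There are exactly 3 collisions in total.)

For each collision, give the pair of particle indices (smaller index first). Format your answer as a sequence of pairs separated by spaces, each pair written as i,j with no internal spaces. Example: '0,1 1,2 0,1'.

Answer: 1,2 2,3 1,2

Derivation:
Collision at t=2: particles 1 and 2 swap velocities; positions: p0=1 p1=17 p2=17 p3=18; velocities now: v0=-1 v1=1 v2=3 v3=0
Collision at t=7/3: particles 2 and 3 swap velocities; positions: p0=2/3 p1=52/3 p2=18 p3=18; velocities now: v0=-1 v1=1 v2=0 v3=3
Collision at t=3: particles 1 and 2 swap velocities; positions: p0=0 p1=18 p2=18 p3=20; velocities now: v0=-1 v1=0 v2=1 v3=3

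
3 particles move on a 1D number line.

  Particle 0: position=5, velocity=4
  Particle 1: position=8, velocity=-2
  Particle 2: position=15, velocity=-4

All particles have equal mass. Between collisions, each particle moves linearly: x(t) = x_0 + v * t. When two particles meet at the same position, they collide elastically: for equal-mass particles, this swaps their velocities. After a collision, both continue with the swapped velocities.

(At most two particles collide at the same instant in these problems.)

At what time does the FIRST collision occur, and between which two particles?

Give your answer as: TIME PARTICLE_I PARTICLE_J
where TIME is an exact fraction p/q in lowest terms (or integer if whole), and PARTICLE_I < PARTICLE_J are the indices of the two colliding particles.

Pair (0,1): pos 5,8 vel 4,-2 -> gap=3, closing at 6/unit, collide at t=1/2
Pair (1,2): pos 8,15 vel -2,-4 -> gap=7, closing at 2/unit, collide at t=7/2
Earliest collision: t=1/2 between 0 and 1

Answer: 1/2 0 1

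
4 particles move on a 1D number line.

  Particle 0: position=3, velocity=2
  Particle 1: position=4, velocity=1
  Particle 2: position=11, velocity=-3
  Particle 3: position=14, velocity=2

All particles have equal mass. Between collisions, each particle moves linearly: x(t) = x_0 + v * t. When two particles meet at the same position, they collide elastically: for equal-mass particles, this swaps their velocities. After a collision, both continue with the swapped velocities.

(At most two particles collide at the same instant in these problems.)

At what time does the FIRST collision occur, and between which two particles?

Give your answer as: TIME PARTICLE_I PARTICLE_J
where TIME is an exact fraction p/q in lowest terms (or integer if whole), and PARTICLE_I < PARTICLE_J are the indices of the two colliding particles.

Pair (0,1): pos 3,4 vel 2,1 -> gap=1, closing at 1/unit, collide at t=1
Pair (1,2): pos 4,11 vel 1,-3 -> gap=7, closing at 4/unit, collide at t=7/4
Pair (2,3): pos 11,14 vel -3,2 -> not approaching (rel speed -5 <= 0)
Earliest collision: t=1 between 0 and 1

Answer: 1 0 1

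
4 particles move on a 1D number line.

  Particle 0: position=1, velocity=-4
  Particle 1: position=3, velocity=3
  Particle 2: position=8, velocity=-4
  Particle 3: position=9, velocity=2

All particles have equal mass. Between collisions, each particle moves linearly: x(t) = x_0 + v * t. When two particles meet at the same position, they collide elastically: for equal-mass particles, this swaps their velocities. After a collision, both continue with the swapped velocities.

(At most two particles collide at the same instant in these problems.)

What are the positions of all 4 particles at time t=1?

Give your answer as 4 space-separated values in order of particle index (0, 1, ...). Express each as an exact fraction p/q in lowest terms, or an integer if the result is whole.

Collision at t=5/7: particles 1 and 2 swap velocities; positions: p0=-13/7 p1=36/7 p2=36/7 p3=73/7; velocities now: v0=-4 v1=-4 v2=3 v3=2
Advance to t=1 (no further collisions before then); velocities: v0=-4 v1=-4 v2=3 v3=2; positions = -3 4 6 11

Answer: -3 4 6 11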